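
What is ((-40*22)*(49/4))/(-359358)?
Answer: 5390/179679 ≈ 0.029998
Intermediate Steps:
((-40*22)*(49/4))/(-359358) = -43120/4*(-1/359358) = -880*49/4*(-1/359358) = -10780*(-1/359358) = 5390/179679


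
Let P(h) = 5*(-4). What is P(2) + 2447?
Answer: 2427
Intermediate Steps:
P(h) = -20
P(2) + 2447 = -20 + 2447 = 2427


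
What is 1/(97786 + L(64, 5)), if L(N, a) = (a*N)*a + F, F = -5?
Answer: 1/99381 ≈ 1.0062e-5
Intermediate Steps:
L(N, a) = -5 + N*a**2 (L(N, a) = (a*N)*a - 5 = (N*a)*a - 5 = N*a**2 - 5 = -5 + N*a**2)
1/(97786 + L(64, 5)) = 1/(97786 + (-5 + 64*5**2)) = 1/(97786 + (-5 + 64*25)) = 1/(97786 + (-5 + 1600)) = 1/(97786 + 1595) = 1/99381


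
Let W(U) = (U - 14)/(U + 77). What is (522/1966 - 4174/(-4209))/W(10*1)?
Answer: -150846139/5516596 ≈ -27.344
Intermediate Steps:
W(U) = (-14 + U)/(77 + U)
(522/1966 - 4174/(-4209))/W(10*1) = (522/1966 - 4174/(-4209))/(((-14 + 10*1)/(77 + 10*1))) = (522*(1/1966) - 4174*(-1/4209))/(((-14 + 10)/(77 + 10))) = (261/983 + 4174/4209)/((-4/87)) = 5201591/(4137447*(((1/87)*(-4)))) = 5201591/(4137447*(-4/87)) = (5201591/4137447)*(-87/4) = -150846139/5516596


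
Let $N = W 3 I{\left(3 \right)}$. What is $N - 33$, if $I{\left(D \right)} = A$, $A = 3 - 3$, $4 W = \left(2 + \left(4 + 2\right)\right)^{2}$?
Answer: $-33$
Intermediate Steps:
$W = 16$ ($W = \frac{\left(2 + \left(4 + 2\right)\right)^{2}}{4} = \frac{\left(2 + 6\right)^{2}}{4} = \frac{8^{2}}{4} = \frac{1}{4} \cdot 64 = 16$)
$A = 0$
$I{\left(D \right)} = 0$
$N = 0$ ($N = 16 \cdot 3 \cdot 0 = 48 \cdot 0 = 0$)
$N - 33 = 0 - 33 = -33$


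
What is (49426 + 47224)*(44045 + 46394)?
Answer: 8740929350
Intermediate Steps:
(49426 + 47224)*(44045 + 46394) = 96650*90439 = 8740929350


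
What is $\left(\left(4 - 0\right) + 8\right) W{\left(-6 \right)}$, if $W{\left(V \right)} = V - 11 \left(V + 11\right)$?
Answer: $-732$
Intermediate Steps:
$W{\left(V \right)} = -121 - 10 V$ ($W{\left(V \right)} = V - 11 \left(11 + V\right) = V - \left(121 + 11 V\right) = -121 - 10 V$)
$\left(\left(4 - 0\right) + 8\right) W{\left(-6 \right)} = \left(\left(4 - 0\right) + 8\right) \left(-121 - -60\right) = \left(\left(4 + 0\right) + 8\right) \left(-121 + 60\right) = \left(4 + 8\right) \left(-61\right) = 12 \left(-61\right) = -732$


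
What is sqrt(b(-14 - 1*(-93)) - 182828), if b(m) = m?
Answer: I*sqrt(182749) ≈ 427.49*I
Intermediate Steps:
sqrt(b(-14 - 1*(-93)) - 182828) = sqrt((-14 - 1*(-93)) - 182828) = sqrt((-14 + 93) - 182828) = sqrt(79 - 182828) = sqrt(-182749) = I*sqrt(182749)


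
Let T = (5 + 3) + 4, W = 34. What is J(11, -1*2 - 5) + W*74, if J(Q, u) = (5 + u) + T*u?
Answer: 2430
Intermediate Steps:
T = 12 (T = 8 + 4 = 12)
J(Q, u) = 5 + 13*u (J(Q, u) = (5 + u) + 12*u = 5 + 13*u)
J(11, -1*2 - 5) + W*74 = (5 + 13*(-1*2 - 5)) + 34*74 = (5 + 13*(-2 - 5)) + 2516 = (5 + 13*(-7)) + 2516 = (5 - 91) + 2516 = -86 + 2516 = 2430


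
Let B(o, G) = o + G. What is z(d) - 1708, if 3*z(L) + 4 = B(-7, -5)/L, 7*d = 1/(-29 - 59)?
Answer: 2264/3 ≈ 754.67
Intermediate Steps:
B(o, G) = G + o
d = -1/616 (d = 1/(7*(-29 - 59)) = (⅐)/(-88) = (⅐)*(-1/88) = -1/616 ≈ -0.0016234)
z(L) = -4/3 - 4/L (z(L) = -4/3 + ((-5 - 7)/L)/3 = -4/3 + (-12/L)/3 = -4/3 - 4/L)
z(d) - 1708 = (-4/3 - 4/(-1/616)) - 1708 = (-4/3 - 4*(-616)) - 1708 = (-4/3 + 2464) - 1708 = 7388/3 - 1708 = 2264/3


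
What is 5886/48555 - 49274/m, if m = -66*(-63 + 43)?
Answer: -5299399/142428 ≈ -37.208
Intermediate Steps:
m = 1320 (m = -66*(-20) = 1320)
5886/48555 - 49274/m = 5886/48555 - 49274/1320 = 5886*(1/48555) - 49274*1/1320 = 654/5395 - 24637/660 = -5299399/142428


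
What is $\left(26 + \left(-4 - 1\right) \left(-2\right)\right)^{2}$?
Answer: $1296$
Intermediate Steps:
$\left(26 + \left(-4 - 1\right) \left(-2\right)\right)^{2} = \left(26 - -10\right)^{2} = \left(26 + 10\right)^{2} = 36^{2} = 1296$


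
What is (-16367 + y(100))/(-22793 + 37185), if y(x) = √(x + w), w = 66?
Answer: -16367/14392 + √166/14392 ≈ -1.1363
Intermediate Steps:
y(x) = √(66 + x) (y(x) = √(x + 66) = √(66 + x))
(-16367 + y(100))/(-22793 + 37185) = (-16367 + √(66 + 100))/(-22793 + 37185) = (-16367 + √166)/14392 = (-16367 + √166)*(1/14392) = -16367/14392 + √166/14392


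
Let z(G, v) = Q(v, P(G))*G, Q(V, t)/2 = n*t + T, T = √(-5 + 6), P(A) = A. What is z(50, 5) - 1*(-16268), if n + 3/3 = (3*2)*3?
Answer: 101368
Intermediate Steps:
T = 1 (T = √1 = 1)
n = 17 (n = -1 + (3*2)*3 = -1 + 6*3 = -1 + 18 = 17)
Q(V, t) = 2 + 34*t (Q(V, t) = 2*(17*t + 1) = 2*(1 + 17*t) = 2 + 34*t)
z(G, v) = G*(2 + 34*G) (z(G, v) = (2 + 34*G)*G = G*(2 + 34*G))
z(50, 5) - 1*(-16268) = 2*50*(1 + 17*50) - 1*(-16268) = 2*50*(1 + 850) + 16268 = 2*50*851 + 16268 = 85100 + 16268 = 101368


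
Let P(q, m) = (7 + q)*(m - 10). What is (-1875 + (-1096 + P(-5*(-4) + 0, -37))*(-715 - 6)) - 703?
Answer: 1702587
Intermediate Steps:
P(q, m) = (-10 + m)*(7 + q) (P(q, m) = (7 + q)*(-10 + m) = (-10 + m)*(7 + q))
(-1875 + (-1096 + P(-5*(-4) + 0, -37))*(-715 - 6)) - 703 = (-1875 + (-1096 + (-70 - 10*(-5*(-4) + 0) + 7*(-37) - 37*(-5*(-4) + 0)))*(-715 - 6)) - 703 = (-1875 + (-1096 + (-70 - 10*(20 + 0) - 259 - 37*(20 + 0)))*(-721)) - 703 = (-1875 + (-1096 + (-70 - 10*20 - 259 - 37*20))*(-721)) - 703 = (-1875 + (-1096 + (-70 - 200 - 259 - 740))*(-721)) - 703 = (-1875 + (-1096 - 1269)*(-721)) - 703 = (-1875 - 2365*(-721)) - 703 = (-1875 + 1705165) - 703 = 1703290 - 703 = 1702587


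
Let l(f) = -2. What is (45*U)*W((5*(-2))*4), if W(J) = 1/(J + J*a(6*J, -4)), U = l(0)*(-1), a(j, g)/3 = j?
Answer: 9/2876 ≈ 0.0031293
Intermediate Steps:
a(j, g) = 3*j
U = 2 (U = -2*(-1) = 2)
W(J) = 1/(J + 18*J²) (W(J) = 1/(J + J*(3*(6*J))) = 1/(J + J*(18*J)) = 1/(J + 18*J²))
(45*U)*W((5*(-2))*4) = (45*2)*(1/((((5*(-2))*4))*(1 + 18*((5*(-2))*4)))) = 90*(1/(((-10*4))*(1 + 18*(-10*4)))) = 90*(1/((-40)*(1 + 18*(-40)))) = 90*(-1/(40*(1 - 720))) = 90*(-1/40/(-719)) = 90*(-1/40*(-1/719)) = 90*(1/28760) = 9/2876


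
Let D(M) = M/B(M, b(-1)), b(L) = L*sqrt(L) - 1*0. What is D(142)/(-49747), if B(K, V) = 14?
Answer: -71/348229 ≈ -0.00020389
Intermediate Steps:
b(L) = L**(3/2) (b(L) = L**(3/2) + 0 = L**(3/2))
D(M) = M/14
D(142)/(-49747) = ((1/14)*142)/(-49747) = (71/7)*(-1/49747) = -71/348229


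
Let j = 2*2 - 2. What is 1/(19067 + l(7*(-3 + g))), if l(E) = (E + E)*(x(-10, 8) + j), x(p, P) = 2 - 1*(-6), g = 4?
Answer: 1/19207 ≈ 5.2064e-5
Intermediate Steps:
j = 2 (j = 4 - 2 = 2)
x(p, P) = 8 (x(p, P) = 2 + 6 = 8)
l(E) = 20*E (l(E) = (E + E)*(8 + 2) = (2*E)*10 = 20*E)
1/(19067 + l(7*(-3 + g))) = 1/(19067 + 20*(7*(-3 + 4))) = 1/(19067 + 20*(7*1)) = 1/(19067 + 20*7) = 1/(19067 + 140) = 1/19207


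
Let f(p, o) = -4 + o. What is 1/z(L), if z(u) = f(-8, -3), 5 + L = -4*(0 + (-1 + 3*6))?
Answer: -1/7 ≈ -0.14286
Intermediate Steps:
L = -73 (L = -5 - 4*(0 + (-1 + 3*6)) = -5 - 4*(0 + (-1 + 18)) = -5 - 4*(0 + 17) = -5 - 4*17 = -5 - 68 = -73)
z(u) = -7 (z(u) = -4 - 3 = -7)
1/z(L) = 1/(-7) = -1/7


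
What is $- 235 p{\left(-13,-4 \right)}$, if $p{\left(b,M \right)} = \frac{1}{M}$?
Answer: $\frac{235}{4} \approx 58.75$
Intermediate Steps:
$- 235 p{\left(-13,-4 \right)} = - \frac{235}{-4} = \left(-235\right) \left(- \frac{1}{4}\right) = \frac{235}{4}$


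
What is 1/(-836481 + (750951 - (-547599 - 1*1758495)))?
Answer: 1/2220564 ≈ 4.5034e-7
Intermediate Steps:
1/(-836481 + (750951 - (-547599 - 1*1758495))) = 1/(-836481 + (750951 - (-547599 - 1758495))) = 1/(-836481 + (750951 - 1*(-2306094))) = 1/(-836481 + (750951 + 2306094)) = 1/(-836481 + 3057045) = 1/2220564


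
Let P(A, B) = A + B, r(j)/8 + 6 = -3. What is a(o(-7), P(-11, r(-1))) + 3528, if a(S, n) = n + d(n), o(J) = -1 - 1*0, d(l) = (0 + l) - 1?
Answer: 3361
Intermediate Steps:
d(l) = -1 + l (d(l) = l - 1 = -1 + l)
r(j) = -72 (r(j) = -48 + 8*(-3) = -48 - 24 = -72)
o(J) = -1 (o(J) = -1 + 0 = -1)
a(S, n) = -1 + 2*n (a(S, n) = n + (-1 + n) = -1 + 2*n)
a(o(-7), P(-11, r(-1))) + 3528 = (-1 + 2*(-11 - 72)) + 3528 = (-1 + 2*(-83)) + 3528 = (-1 - 166) + 3528 = -167 + 3528 = 3361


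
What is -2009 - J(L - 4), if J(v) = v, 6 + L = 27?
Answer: -2026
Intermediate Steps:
L = 21 (L = -6 + 27 = 21)
-2009 - J(L - 4) = -2009 - (21 - 4) = -2009 - 1*17 = -2009 - 17 = -2026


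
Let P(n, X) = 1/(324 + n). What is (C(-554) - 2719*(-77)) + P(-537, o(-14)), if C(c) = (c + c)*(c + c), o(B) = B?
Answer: 306086750/213 ≈ 1.4370e+6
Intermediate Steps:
C(c) = 4*c² (C(c) = (2*c)*(2*c) = 4*c²)
(C(-554) - 2719*(-77)) + P(-537, o(-14)) = (4*(-554)² - 2719*(-77)) + 1/(324 - 537) = (4*306916 + 209363) + 1/(-213) = (1227664 + 209363) - 1/213 = 1437027 - 1/213 = 306086750/213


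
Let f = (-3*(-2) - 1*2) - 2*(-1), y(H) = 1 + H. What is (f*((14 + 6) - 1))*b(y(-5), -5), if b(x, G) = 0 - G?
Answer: 570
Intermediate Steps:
b(x, G) = -G
f = 6 (f = (6 - 2) + 2 = 4 + 2 = 6)
(f*((14 + 6) - 1))*b(y(-5), -5) = (6*((14 + 6) - 1))*(-1*(-5)) = (6*(20 - 1))*5 = (6*19)*5 = 114*5 = 570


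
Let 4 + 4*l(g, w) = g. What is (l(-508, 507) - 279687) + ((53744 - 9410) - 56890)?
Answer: -292371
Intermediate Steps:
l(g, w) = -1 + g/4
(l(-508, 507) - 279687) + ((53744 - 9410) - 56890) = ((-1 + (1/4)*(-508)) - 279687) + ((53744 - 9410) - 56890) = ((-1 - 127) - 279687) + (44334 - 56890) = (-128 - 279687) - 12556 = -279815 - 12556 = -292371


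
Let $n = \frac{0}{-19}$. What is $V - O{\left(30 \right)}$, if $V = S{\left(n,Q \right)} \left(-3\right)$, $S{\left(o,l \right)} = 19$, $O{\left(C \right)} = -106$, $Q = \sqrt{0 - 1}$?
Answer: $49$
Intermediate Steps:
$Q = i$ ($Q = \sqrt{-1} = i \approx 1.0 i$)
$n = 0$ ($n = 0 \left(- \frac{1}{19}\right) = 0$)
$V = -57$ ($V = 19 \left(-3\right) = -57$)
$V - O{\left(30 \right)} = -57 - -106 = -57 + 106 = 49$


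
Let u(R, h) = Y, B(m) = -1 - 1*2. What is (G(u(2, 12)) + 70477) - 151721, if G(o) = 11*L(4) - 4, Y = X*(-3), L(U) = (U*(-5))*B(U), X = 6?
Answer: -80588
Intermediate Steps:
B(m) = -3 (B(m) = -1 - 2 = -3)
L(U) = 15*U (L(U) = (U*(-5))*(-3) = -5*U*(-3) = 15*U)
Y = -18 (Y = 6*(-3) = -18)
u(R, h) = -18
G(o) = 656 (G(o) = 11*(15*4) - 4 = 11*60 - 4 = 660 - 4 = 656)
(G(u(2, 12)) + 70477) - 151721 = (656 + 70477) - 151721 = 71133 - 151721 = -80588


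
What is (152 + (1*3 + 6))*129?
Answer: 20769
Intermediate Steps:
(152 + (1*3 + 6))*129 = (152 + (3 + 6))*129 = (152 + 9)*129 = 161*129 = 20769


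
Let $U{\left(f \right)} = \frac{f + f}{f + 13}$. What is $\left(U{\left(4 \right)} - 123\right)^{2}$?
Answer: $\frac{4338889}{289} \approx 15013.0$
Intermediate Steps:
$U{\left(f \right)} = \frac{2 f}{13 + f}$
$\left(U{\left(4 \right)} - 123\right)^{2} = \left(2 \cdot 4 \frac{1}{13 + 4} - 123\right)^{2} = \left(2 \cdot 4 \cdot \frac{1}{17} - 123\right)^{2} = \left(\frac{8}{17} - 123\right)^{2} = \left(- \frac{2083}{17}\right)^{2} = \frac{4338889}{289}$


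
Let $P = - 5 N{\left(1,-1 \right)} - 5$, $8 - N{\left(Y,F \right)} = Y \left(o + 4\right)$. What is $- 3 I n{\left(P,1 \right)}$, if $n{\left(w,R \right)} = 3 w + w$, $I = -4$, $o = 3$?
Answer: $-480$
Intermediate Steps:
$N{\left(Y,F \right)} = 8 - 7 Y$ ($N{\left(Y,F \right)} = 8 - Y \left(3 + 4\right) = 8 - Y 7 = 8 - 7 Y$)
$P = -10$ ($P = - 5 \left(8 - 7\right) - 5 = \left(-5\right) 1 - 5 = -5 - 5 = -10$)
$n{\left(w,R \right)} = 4 w$
$- 3 I n{\left(P,1 \right)} = \left(-3\right) \left(-4\right) 4 \left(-10\right) = 12 \left(-40\right) = -480$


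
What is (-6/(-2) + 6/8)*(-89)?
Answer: -1335/4 ≈ -333.75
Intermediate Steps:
(-6/(-2) + 6/8)*(-89) = (-6*(-½) + 6*(⅛))*(-89) = (3 + ¾)*(-89) = (15/4)*(-89) = -1335/4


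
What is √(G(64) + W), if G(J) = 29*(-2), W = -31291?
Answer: I*√31349 ≈ 177.06*I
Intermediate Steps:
G(J) = -58
√(G(64) + W) = √(-58 - 31291) = √(-31349) = I*√31349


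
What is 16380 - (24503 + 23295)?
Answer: -31418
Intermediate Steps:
16380 - (24503 + 23295) = 16380 - 1*47798 = 16380 - 47798 = -31418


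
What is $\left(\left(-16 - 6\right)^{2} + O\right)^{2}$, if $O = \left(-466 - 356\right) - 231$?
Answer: $323761$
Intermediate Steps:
$O = -1053$ ($O = -822 - 231 = -1053$)
$\left(\left(-16 - 6\right)^{2} + O\right)^{2} = \left(\left(-16 - 6\right)^{2} - 1053\right)^{2} = \left(\left(-22\right)^{2} - 1053\right)^{2} = \left(484 - 1053\right)^{2} = \left(-569\right)^{2} = 323761$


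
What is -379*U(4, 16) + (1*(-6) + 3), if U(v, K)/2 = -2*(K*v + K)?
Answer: 121277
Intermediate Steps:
U(v, K) = -4*K - 4*K*v (U(v, K) = 2*(-2*(K*v + K)) = 2*(-2*(K + K*v)) = 2*(-2*K - 2*K*v) = -4*K - 4*K*v)
-379*U(4, 16) + (1*(-6) + 3) = -(-1516)*16*(1 + 4) + (1*(-6) + 3) = -(-1516)*16*5 + (-6 + 3) = -379*(-320) - 3 = 121280 - 3 = 121277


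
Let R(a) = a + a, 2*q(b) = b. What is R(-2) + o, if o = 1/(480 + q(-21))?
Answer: -3754/939 ≈ -3.9979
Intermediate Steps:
q(b) = b/2
R(a) = 2*a
o = 2/939 (o = 1/(480 + (½)*(-21)) = 1/(480 - 21/2) = 1/(939/2) = 2/939 ≈ 0.0021299)
R(-2) + o = 2*(-2) + 2/939 = -4 + 2/939 = -3754/939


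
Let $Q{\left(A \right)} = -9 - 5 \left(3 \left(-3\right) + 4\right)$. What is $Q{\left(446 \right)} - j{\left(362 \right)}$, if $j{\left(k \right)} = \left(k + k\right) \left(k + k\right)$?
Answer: $-524160$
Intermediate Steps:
$j{\left(k \right)} = 4 k^{2}$ ($j{\left(k \right)} = 2 k 2 k = 4 k^{2}$)
$Q{\left(A \right)} = 16$ ($Q{\left(A \right)} = -9 - 5 \left(-9 + 4\right) = -9 - -25 = -9 + 25 = 16$)
$Q{\left(446 \right)} - j{\left(362 \right)} = 16 - 4 \cdot 362^{2} = 16 - 4 \cdot 131044 = 16 - 524176 = -524160$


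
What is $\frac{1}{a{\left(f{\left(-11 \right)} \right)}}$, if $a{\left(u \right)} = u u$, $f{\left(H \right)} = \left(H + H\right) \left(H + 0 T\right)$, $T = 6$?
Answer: $\frac{1}{58564} \approx 1.7075 \cdot 10^{-5}$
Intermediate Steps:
$f{\left(H \right)} = 2 H^{2}$ ($f{\left(H \right)} = \left(H + H\right) \left(H + 0 \cdot 6\right) = 2 H \left(H + 0\right) = 2 H H = 2 H^{2}$)
$a{\left(u \right)} = u^{2}$
$\frac{1}{a{\left(f{\left(-11 \right)} \right)}} = \frac{1}{\left(2 \left(-11\right)^{2}\right)^{2}} = \frac{1}{\left(2 \cdot 121\right)^{2}} = \frac{1}{242^{2}} = \frac{1}{58564}$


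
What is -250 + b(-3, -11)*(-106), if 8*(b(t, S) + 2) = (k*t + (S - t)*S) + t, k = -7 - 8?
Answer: -3521/2 ≈ -1760.5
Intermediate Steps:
k = -15
b(t, S) = -2 - 7*t/4 + S*(S - t)/8 (b(t, S) = -2 + ((-15*t + (S - t)*S) + t)/8 = -2 + ((-15*t + S*(S - t)) + t)/8 = -2 + (-14*t + S*(S - t))/8 = -2 + (-7*t/4 + S*(S - t)/8) = -2 - 7*t/4 + S*(S - t)/8)
-250 + b(-3, -11)*(-106) = -250 + (-2 - 7/4*(-3) + (1/8)*(-11)**2 - 1/8*(-11)*(-3))*(-106) = -250 + (-2 + 21/4 + (1/8)*121 - 33/8)*(-106) = -250 + (-2 + 21/4 + 121/8 - 33/8)*(-106) = -250 + (57/4)*(-106) = -250 - 3021/2 = -3521/2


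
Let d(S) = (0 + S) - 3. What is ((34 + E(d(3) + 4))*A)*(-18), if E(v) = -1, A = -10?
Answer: 5940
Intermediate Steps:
d(S) = -3 + S (d(S) = S - 3 = -3 + S)
((34 + E(d(3) + 4))*A)*(-18) = ((34 - 1)*(-10))*(-18) = (33*(-10))*(-18) = -330*(-18) = 5940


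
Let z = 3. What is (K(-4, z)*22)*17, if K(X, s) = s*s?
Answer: 3366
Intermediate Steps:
K(X, s) = s²
(K(-4, z)*22)*17 = (3²*22)*17 = (9*22)*17 = 198*17 = 3366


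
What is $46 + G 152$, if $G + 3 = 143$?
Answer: $21326$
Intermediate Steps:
$G = 140$ ($G = -3 + 143 = 140$)
$46 + G 152 = 46 + 140 \cdot 152 = 46 + 21280 = 21326$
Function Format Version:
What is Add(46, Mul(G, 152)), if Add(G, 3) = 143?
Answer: 21326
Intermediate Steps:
G = 140 (G = Add(-3, 143) = 140)
Add(46, Mul(G, 152)) = Add(46, Mul(140, 152)) = Add(46, 21280) = 21326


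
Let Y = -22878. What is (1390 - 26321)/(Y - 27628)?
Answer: 24931/50506 ≈ 0.49362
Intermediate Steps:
(1390 - 26321)/(Y - 27628) = (1390 - 26321)/(-22878 - 27628) = -24931/(-50506) = -24931*(-1/50506) = 24931/50506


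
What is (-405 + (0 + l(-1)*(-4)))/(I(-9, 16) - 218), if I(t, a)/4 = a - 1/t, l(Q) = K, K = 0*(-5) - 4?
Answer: 3501/1382 ≈ 2.5333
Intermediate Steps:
K = -4 (K = 0 - 4 = -4)
l(Q) = -4
I(t, a) = -4/t + 4*a (I(t, a) = 4*(a - 1/t) = -4/t + 4*a)
(-405 + (0 + l(-1)*(-4)))/(I(-9, 16) - 218) = (-405 + (0 - 4*(-4)))/((-4/(-9) + 4*16) - 218) = (-405 + (0 + 16))/((-4*(-1/9) + 64) - 218) = (-405 + 16)/((4/9 + 64) - 218) = -389/(580/9 - 218) = -389/(-1382/9) = -389*(-9/1382) = 3501/1382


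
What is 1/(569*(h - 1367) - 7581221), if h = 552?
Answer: -1/8044956 ≈ -1.2430e-7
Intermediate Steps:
1/(569*(h - 1367) - 7581221) = 1/(569*(552 - 1367) - 7581221) = 1/(569*(-815) - 7581221) = 1/(-463735 - 7581221) = 1/(-8044956) = -1/8044956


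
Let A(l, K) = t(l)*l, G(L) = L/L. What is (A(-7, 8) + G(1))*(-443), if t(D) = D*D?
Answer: 151506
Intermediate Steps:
t(D) = D²
G(L) = 1
A(l, K) = l³ (A(l, K) = l²*l = l³)
(A(-7, 8) + G(1))*(-443) = ((-7)³ + 1)*(-443) = (-343 + 1)*(-443) = -342*(-443) = 151506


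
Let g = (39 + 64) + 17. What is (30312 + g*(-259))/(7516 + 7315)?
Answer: -768/14831 ≈ -0.051783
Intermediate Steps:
g = 120 (g = 103 + 17 = 120)
(30312 + g*(-259))/(7516 + 7315) = (30312 + 120*(-259))/(7516 + 7315) = (30312 - 31080)/14831 = -768*1/14831 = -768/14831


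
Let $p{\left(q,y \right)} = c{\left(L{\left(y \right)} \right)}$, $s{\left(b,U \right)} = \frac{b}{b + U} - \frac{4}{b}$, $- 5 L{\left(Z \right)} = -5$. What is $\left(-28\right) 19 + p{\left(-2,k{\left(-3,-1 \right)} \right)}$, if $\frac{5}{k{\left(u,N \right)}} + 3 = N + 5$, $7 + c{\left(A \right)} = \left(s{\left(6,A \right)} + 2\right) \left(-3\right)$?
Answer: $- \frac{3819}{7} \approx -545.57$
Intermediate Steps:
$L{\left(Z \right)} = 1$ ($L{\left(Z \right)} = \left(- \frac{1}{5}\right) \left(-5\right) = 1$)
$s{\left(b,U \right)} = - \frac{4}{b} + \frac{b}{U + b}$ ($s{\left(b,U \right)} = \frac{b}{U + b} - \frac{4}{b} = - \frac{4}{b} + \frac{b}{U + b}$)
$c{\left(A \right)} = -13 - \frac{12 - 4 A}{2 \left(6 + A\right)}$ ($c{\left(A \right)} = -7 + \left(\frac{6^{2} - 4 A - 24}{6 \left(A + 6\right)} + 2\right) \left(-3\right) = -7 + \left(\frac{36 - 4 A - 24}{6 \left(6 + A\right)} + 2\right) \left(-3\right) = -7 + \left(\frac{12 - 4 A}{6 \left(6 + A\right)} + 2\right) \left(-3\right) = -7 + \left(2 + \frac{12 - 4 A}{6 \left(6 + A\right)}\right) \left(-3\right) = -7 - \left(6 + \frac{12 - 4 A}{2 \left(6 + A\right)}\right) = -13 - \frac{12 - 4 A}{2 \left(6 + A\right)}$)
$k{\left(u,N \right)} = \frac{5}{2 + N}$ ($k{\left(u,N \right)} = \frac{5}{-3 + \left(N + 5\right)} = \frac{5}{-3 + \left(5 + N\right)} = \frac{5}{2 + N}$)
$p{\left(q,y \right)} = - \frac{95}{7}$ ($p{\left(q,y \right)} = \frac{-84 - 11}{6 + 1} = \frac{-84 - 11}{7} = \frac{1}{7} \left(-95\right) = - \frac{95}{7}$)
$\left(-28\right) 19 + p{\left(-2,k{\left(-3,-1 \right)} \right)} = \left(-28\right) 19 - \frac{95}{7} = -532 - \frac{95}{7} = - \frac{3819}{7}$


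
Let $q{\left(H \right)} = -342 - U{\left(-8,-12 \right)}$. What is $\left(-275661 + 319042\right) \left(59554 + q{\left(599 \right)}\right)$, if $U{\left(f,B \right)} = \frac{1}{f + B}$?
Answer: $\frac{51373558821}{20} \approx 2.5687 \cdot 10^{9}$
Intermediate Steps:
$U{\left(f,B \right)} = \frac{1}{B + f}$
$q{\left(H \right)} = - \frac{6839}{20}$ ($q{\left(H \right)} = -342 - \frac{1}{-12 - 8} = -342 - \frac{1}{-20} = -342 - - \frac{1}{20} = -342 + \frac{1}{20} = - \frac{6839}{20}$)
$\left(-275661 + 319042\right) \left(59554 + q{\left(599 \right)}\right) = \left(-275661 + 319042\right) \left(59554 - \frac{6839}{20}\right) = 43381 \cdot \frac{1184241}{20} = \frac{51373558821}{20}$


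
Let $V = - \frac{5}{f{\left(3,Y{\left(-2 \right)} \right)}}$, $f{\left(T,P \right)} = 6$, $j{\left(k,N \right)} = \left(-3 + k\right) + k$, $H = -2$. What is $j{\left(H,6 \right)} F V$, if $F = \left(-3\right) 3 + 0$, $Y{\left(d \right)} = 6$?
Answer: $- \frac{105}{2} \approx -52.5$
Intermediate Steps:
$j{\left(k,N \right)} = -3 + 2 k$
$F = -9$ ($F = -9 + 0 = -9$)
$V = - \frac{5}{6} \approx -0.83333$
$j{\left(H,6 \right)} F V = \left(-3 + 2 \left(-2\right)\right) \left(-9\right) \left(- \frac{5}{6}\right) = \left(-3 - 4\right) \left(-9\right) \left(- \frac{5}{6}\right) = \left(-7\right) \left(-9\right) \left(- \frac{5}{6}\right) = 63 \left(- \frac{5}{6}\right) = - \frac{105}{2}$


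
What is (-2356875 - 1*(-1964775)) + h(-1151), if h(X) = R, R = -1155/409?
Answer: -160370055/409 ≈ -3.9210e+5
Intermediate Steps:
R = -1155/409 (R = -1155*1/409 = -1155/409 ≈ -2.8240)
h(X) = -1155/409
(-2356875 - 1*(-1964775)) + h(-1151) = (-2356875 - 1*(-1964775)) - 1155/409 = (-2356875 + 1964775) - 1155/409 = -392100 - 1155/409 = -160370055/409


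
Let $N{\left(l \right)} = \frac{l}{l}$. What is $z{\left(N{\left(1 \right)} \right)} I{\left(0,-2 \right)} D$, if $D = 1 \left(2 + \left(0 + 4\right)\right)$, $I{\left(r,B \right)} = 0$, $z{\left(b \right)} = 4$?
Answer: $0$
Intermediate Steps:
$N{\left(l \right)} = 1$
$D = 6$ ($D = 1 \left(2 + 4\right) = 1 \cdot 6 = 6$)
$z{\left(N{\left(1 \right)} \right)} I{\left(0,-2 \right)} D = 4 \cdot 0 \cdot 6 = 0 \cdot 6 = 0$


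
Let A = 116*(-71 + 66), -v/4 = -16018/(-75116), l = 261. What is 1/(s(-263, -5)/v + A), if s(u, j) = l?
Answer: -16018/14191759 ≈ -0.0011287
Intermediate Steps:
s(u, j) = 261
v = -16018/18779 (v = -(-64072)/(-75116) = -(-64072)*(-1)/75116 = -4*8009/37558 = -16018/18779 ≈ -0.85297)
A = -580 (A = 116*(-5) = -580)
1/(s(-263, -5)/v + A) = 1/(261/(-16018/18779) - 580) = 1/(261*(-18779/16018) - 580) = 1/(-4901319/16018 - 580) = 1/(-14191759/16018) = -16018/14191759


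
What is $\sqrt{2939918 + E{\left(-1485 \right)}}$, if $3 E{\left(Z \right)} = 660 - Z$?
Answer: $3 \sqrt{326737} \approx 1714.8$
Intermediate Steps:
$E{\left(Z \right)} = 220 - \frac{Z}{3}$ ($E{\left(Z \right)} = \frac{660 - Z}{3} = 220 - \frac{Z}{3}$)
$\sqrt{2939918 + E{\left(-1485 \right)}} = \sqrt{2939918 + \left(220 - -495\right)} = \sqrt{2939918 + \left(220 + 495\right)} = \sqrt{2939918 + 715} = \sqrt{2940633} = 3 \sqrt{326737}$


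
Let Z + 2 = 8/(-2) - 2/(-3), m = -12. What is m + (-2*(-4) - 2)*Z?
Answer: -44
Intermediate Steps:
Z = -16/3 (Z = -2 + (8/(-2) - 2/(-3)) = -2 + (8*(-½) - 2*(-⅓)) = -2 + (-4 + ⅔) = -2 - 10/3 = -16/3 ≈ -5.3333)
m + (-2*(-4) - 2)*Z = -12 + (-2*(-4) - 2)*(-16/3) = -12 + (8 - 2)*(-16/3) = -12 + 6*(-16/3) = -12 - 32 = -44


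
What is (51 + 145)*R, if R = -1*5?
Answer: -980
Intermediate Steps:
R = -5
(51 + 145)*R = (51 + 145)*(-5) = 196*(-5) = -980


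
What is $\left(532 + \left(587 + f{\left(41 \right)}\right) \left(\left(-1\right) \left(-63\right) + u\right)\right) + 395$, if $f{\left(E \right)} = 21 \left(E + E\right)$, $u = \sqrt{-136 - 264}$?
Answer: $146394 + 46180 i \approx 1.4639 \cdot 10^{5} + 46180.0 i$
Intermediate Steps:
$u = 20 i$ ($u = \sqrt{-400} = 20 i \approx 20.0 i$)
$f{\left(E \right)} = 42 E$ ($f{\left(E \right)} = 21 \cdot 2 E = 42 E$)
$\left(532 + \left(587 + f{\left(41 \right)}\right) \left(\left(-1\right) \left(-63\right) + u\right)\right) + 395 = \left(532 + \left(587 + 42 \cdot 41\right) \left(\left(-1\right) \left(-63\right) + 20 i\right)\right) + 395 = \left(532 + \left(587 + 1722\right) \left(63 + 20 i\right)\right) + 395 = \left(532 + 2309 \left(63 + 20 i\right)\right) + 395 = \left(532 + \left(145467 + 46180 i\right)\right) + 395 = \left(145999 + 46180 i\right) + 395 = 146394 + 46180 i$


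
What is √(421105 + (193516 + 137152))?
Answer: 11*√6213 ≈ 867.05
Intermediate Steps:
√(421105 + (193516 + 137152)) = √(421105 + 330668) = √751773 = 11*√6213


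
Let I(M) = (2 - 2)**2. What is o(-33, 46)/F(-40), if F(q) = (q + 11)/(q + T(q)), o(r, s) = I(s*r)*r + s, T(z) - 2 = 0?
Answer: 1748/29 ≈ 60.276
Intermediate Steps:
I(M) = 0 (I(M) = 0**2 = 0)
T(z) = 2 (T(z) = 2 + 0 = 2)
o(r, s) = s (o(r, s) = 0*r + s = 0 + s = s)
F(q) = (11 + q)/(2 + q) (F(q) = (q + 11)/(q + 2) = (11 + q)/(2 + q))
o(-33, 46)/F(-40) = 46/(((11 - 40)/(2 - 40))) = 46/((-29/(-38))) = 46/((-1/38*(-29))) = 46/(29/38) = 46*(38/29) = 1748/29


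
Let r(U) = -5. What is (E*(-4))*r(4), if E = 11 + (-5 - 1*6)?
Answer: 0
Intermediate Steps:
E = 0 (E = 11 + (-5 - 6) = 11 - 11 = 0)
(E*(-4))*r(4) = (0*(-4))*(-5) = 0*(-5) = 0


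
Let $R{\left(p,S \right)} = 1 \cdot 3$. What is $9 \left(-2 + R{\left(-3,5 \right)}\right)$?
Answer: $9$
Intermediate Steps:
$R{\left(p,S \right)} = 3$
$9 \left(-2 + R{\left(-3,5 \right)}\right) = 9 \left(-2 + 3\right) = 9 \cdot 1 = 9$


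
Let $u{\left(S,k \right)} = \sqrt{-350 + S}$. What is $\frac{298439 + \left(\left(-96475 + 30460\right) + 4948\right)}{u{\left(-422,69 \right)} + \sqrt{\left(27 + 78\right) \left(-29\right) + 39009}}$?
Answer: $\frac{118686}{9 \sqrt{111} + i \sqrt{193}} \approx 1225.4 - 179.53 i$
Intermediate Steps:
$\frac{298439 + \left(\left(-96475 + 30460\right) + 4948\right)}{u{\left(-422,69 \right)} + \sqrt{\left(27 + 78\right) \left(-29\right) + 39009}} = \frac{298439 + \left(\left(-96475 + 30460\right) + 4948\right)}{\sqrt{-350 - 422} + \sqrt{\left(27 + 78\right) \left(-29\right) + 39009}} = \frac{298439 + \left(-66015 + 4948\right)}{\sqrt{-772} + \sqrt{105 \left(-29\right) + 39009}} = \frac{298439 - 61067}{2 i \sqrt{193} + \sqrt{-3045 + 39009}} = \frac{237372}{2 i \sqrt{193} + \sqrt{35964}} = \frac{237372}{2 i \sqrt{193} + 18 \sqrt{111}} = \frac{237372}{18 \sqrt{111} + 2 i \sqrt{193}}$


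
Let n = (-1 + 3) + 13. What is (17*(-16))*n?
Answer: -4080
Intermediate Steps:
n = 15 (n = 2 + 13 = 15)
(17*(-16))*n = (17*(-16))*15 = -272*15 = -4080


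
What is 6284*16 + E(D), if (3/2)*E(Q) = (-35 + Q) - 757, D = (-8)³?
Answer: 299024/3 ≈ 99675.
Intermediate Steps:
D = -512
E(Q) = -528 + 2*Q/3 (E(Q) = 2*((-35 + Q) - 757)/3 = 2*(-792 + Q)/3 = -528 + 2*Q/3)
6284*16 + E(D) = 6284*16 + (-528 + (⅔)*(-512)) = 100544 + (-528 - 1024/3) = 100544 - 2608/3 = 299024/3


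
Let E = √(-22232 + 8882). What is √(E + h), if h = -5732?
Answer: √(-5732 + 5*I*√534) ≈ 0.763 + 75.714*I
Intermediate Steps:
E = 5*I*√534 (E = √(-13350) = 5*I*√534 ≈ 115.54*I)
√(E + h) = √(5*I*√534 - 5732) = √(-5732 + 5*I*√534)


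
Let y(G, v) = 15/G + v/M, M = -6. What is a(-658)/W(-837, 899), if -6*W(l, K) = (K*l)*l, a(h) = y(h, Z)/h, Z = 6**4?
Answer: -47381/15149206650438 ≈ -3.1276e-9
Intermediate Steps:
Z = 1296
y(G, v) = 15/G - v/6 (y(G, v) = 15/G + v/(-6) = 15/G + v*(-1/6) = 15/G - v/6)
a(h) = (-216 + 15/h)/h (a(h) = (15/h - 1/6*1296)/h = (15/h - 216)/h = (-216 + 15/h)/h)
W(l, K) = -K*l**2/6 (W(l, K) = -K*l*l/6 = -K*l**2/6)
a(-658)/W(-837, 899) = (3*(5 - 72*(-658))/(-658)**2)/((-1/6*899*(-837)**2)) = (3*(1/432964)*(5 + 47376))/((-1/6*899*700569)) = (3*(1/432964)*47381)/(-209937177/2) = (142143/432964)*(-2/209937177) = -47381/15149206650438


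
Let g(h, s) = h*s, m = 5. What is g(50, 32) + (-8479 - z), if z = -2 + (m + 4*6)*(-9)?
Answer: -6616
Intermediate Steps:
z = -263 (z = -2 + (5 + 4*6)*(-9) = -2 + (5 + 24)*(-9) = -2 + 29*(-9) = -2 - 261 = -263)
g(50, 32) + (-8479 - z) = 50*32 + (-8479 - 1*(-263)) = 1600 + (-8479 + 263) = 1600 - 8216 = -6616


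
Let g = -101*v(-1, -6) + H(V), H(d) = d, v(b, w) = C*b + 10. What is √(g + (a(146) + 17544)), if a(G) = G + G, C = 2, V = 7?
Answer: √17035 ≈ 130.52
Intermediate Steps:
v(b, w) = 10 + 2*b (v(b, w) = 2*b + 10 = 10 + 2*b)
a(G) = 2*G
g = -801 (g = -101*(10 + 2*(-1)) + 7 = -101*(10 - 2) + 7 = -101*8 + 7 = -808 + 7 = -801)
√(g + (a(146) + 17544)) = √(-801 + (2*146 + 17544)) = √(-801 + (292 + 17544)) = √(-801 + 17836) = √17035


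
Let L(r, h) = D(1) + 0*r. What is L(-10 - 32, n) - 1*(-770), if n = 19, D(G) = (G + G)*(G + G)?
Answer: 774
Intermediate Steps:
D(G) = 4*G² (D(G) = (2*G)*(2*G) = 4*G²)
L(r, h) = 4 (L(r, h) = 4*1² + 0*r = 4*1 + 0 = 4 + 0 = 4)
L(-10 - 32, n) - 1*(-770) = 4 - 1*(-770) = 4 + 770 = 774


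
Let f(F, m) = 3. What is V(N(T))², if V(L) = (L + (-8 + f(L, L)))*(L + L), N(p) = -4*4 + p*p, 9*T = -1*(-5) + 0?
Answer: 18150939993664/43046721 ≈ 4.2166e+5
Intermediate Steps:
T = 5/9 (T = (-1*(-5) + 0)/9 = (5 + 0)/9 = (⅑)*5 = 5/9 ≈ 0.55556)
N(p) = -16 + p²
V(L) = 2*L*(-5 + L) (V(L) = (L + (-8 + 3))*(L + L) = (L - 5)*(2*L) = (-5 + L)*(2*L) = 2*L*(-5 + L))
V(N(T))² = (2*(-16 + (5/9)²)*(-5 + (-16 + (5/9)²)))² = (2*(-16 + 25/81)*(-5 + (-16 + 25/81)))² = (2*(-1271/81)*(-5 - 1271/81))² = (2*(-1271/81)*(-1676/81))² = (4260392/6561)² = 18150939993664/43046721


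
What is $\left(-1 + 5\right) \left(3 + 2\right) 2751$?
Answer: $55020$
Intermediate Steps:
$\left(-1 + 5\right) \left(3 + 2\right) 2751 = 4 \cdot 5 \cdot 2751 = 20 \cdot 2751 = 55020$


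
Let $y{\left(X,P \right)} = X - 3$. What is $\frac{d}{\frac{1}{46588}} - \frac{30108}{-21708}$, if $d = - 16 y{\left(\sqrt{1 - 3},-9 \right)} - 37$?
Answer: $\frac{927057121}{1809} - 745408 i \sqrt{2} \approx 5.1247 \cdot 10^{5} - 1.0542 \cdot 10^{6} i$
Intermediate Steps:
$y{\left(X,P \right)} = -3 + X$
$d = 11 - 16 i \sqrt{2}$ ($d = - 16 \left(-3 + \sqrt{1 - 3}\right) - 37 = - 16 \left(-3 + \sqrt{-2}\right) - 37 = - 16 \left(-3 + i \sqrt{2}\right) - 37 = \left(48 - 16 i \sqrt{2}\right) - 37 = 11 - 16 i \sqrt{2} \approx 11.0 - 22.627 i$)
$\frac{d}{\frac{1}{46588}} - \frac{30108}{-21708} = \frac{11 - 16 i \sqrt{2}}{\frac{1}{46588}} - \frac{30108}{-21708} = \left(11 - 16 i \sqrt{2}\right) \frac{1}{\frac{1}{46588}} - - \frac{2509}{1809} = \left(11 - 16 i \sqrt{2}\right) 46588 + \frac{2509}{1809} = \left(512468 - 745408 i \sqrt{2}\right) + \frac{2509}{1809} = \frac{927057121}{1809} - 745408 i \sqrt{2}$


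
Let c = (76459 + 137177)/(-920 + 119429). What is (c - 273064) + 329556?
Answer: 2231674688/39503 ≈ 56494.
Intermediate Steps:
c = 71212/39503 (c = 213636/118509 = 213636*(1/118509) = 71212/39503 ≈ 1.8027)
(c - 273064) + 329556 = (71212/39503 - 273064) + 329556 = -10786775980/39503 + 329556 = 2231674688/39503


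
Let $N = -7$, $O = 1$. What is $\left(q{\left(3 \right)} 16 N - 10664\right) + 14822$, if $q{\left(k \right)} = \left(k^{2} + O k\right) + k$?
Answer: $2478$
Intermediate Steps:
$q{\left(k \right)} = k^{2} + 2 k$ ($q{\left(k \right)} = \left(k^{2} + 1 k\right) + k = \left(k^{2} + k\right) + k = \left(k + k^{2}\right) + k = k^{2} + 2 k$)
$\left(q{\left(3 \right)} 16 N - 10664\right) + 14822 = \left(3 \left(2 + 3\right) 16 \left(-7\right) - 10664\right) + 14822 = \left(3 \cdot 5 \cdot 16 \left(-7\right) - 10664\right) + 14822 = \left(15 \cdot 16 \left(-7\right) - 10664\right) + 14822 = \left(240 \left(-7\right) - 10664\right) + 14822 = \left(-1680 - 10664\right) + 14822 = -12344 + 14822 = 2478$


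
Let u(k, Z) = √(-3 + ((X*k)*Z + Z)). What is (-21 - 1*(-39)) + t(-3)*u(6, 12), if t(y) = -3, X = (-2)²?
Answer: 18 - 9*√33 ≈ -33.701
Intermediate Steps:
X = 4
u(k, Z) = √(-3 + Z + 4*Z*k) (u(k, Z) = √(-3 + ((4*k)*Z + Z)) = √(-3 + (4*Z*k + Z)) = √(-3 + (Z + 4*Z*k)) = √(-3 + Z + 4*Z*k))
(-21 - 1*(-39)) + t(-3)*u(6, 12) = (-21 - 1*(-39)) - 3*√(-3 + 12 + 4*12*6) = (-21 + 39) - 3*√(-3 + 12 + 288) = 18 - 9*√33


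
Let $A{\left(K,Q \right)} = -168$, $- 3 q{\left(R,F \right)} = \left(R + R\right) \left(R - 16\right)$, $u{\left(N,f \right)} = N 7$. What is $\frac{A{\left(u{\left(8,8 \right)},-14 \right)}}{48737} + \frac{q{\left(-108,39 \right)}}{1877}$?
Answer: $- \frac{435439272}{91479349} \approx -4.76$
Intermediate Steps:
$u{\left(N,f \right)} = 7 N$
$q{\left(R,F \right)} = - \frac{2 R \left(-16 + R\right)}{3}$ ($q{\left(R,F \right)} = - \frac{\left(R + R\right) \left(R - 16\right)}{3} = - \frac{2 R \left(-16 + R\right)}{3}$)
$\frac{A{\left(u{\left(8,8 \right)},-14 \right)}}{48737} + \frac{q{\left(-108,39 \right)}}{1877} = - \frac{168}{48737} + \frac{\frac{2}{3} \left(-108\right) \left(16 - -108\right)}{1877} = \left(-168\right) \frac{1}{48737} + \frac{2}{3} \left(-108\right) \left(16 + 108\right) \frac{1}{1877} = - \frac{168}{48737} + \frac{2}{3} \left(-108\right) 124 \cdot \frac{1}{1877} = - \frac{168}{48737} - \frac{8928}{1877} = - \frac{435439272}{91479349}$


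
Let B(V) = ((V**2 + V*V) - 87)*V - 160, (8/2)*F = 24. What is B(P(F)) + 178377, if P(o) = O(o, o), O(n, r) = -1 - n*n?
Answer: 80130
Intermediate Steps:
F = 6 (F = (1/4)*24 = 6)
O(n, r) = -1 - n**2
P(o) = -1 - o**2
B(V) = -160 + V*(-87 + 2*V**2) (B(V) = ((V**2 + V**2) - 87)*V - 160 = (2*V**2 - 87)*V - 160 = (-87 + 2*V**2)*V - 160 = V*(-87 + 2*V**2) - 160 = -160 + V*(-87 + 2*V**2))
B(P(F)) + 178377 = (-160 - 87*(-1 - 1*6**2) + 2*(-1 - 1*6**2)**3) + 178377 = (-160 - 87*(-1 - 1*36) + 2*(-1 - 1*36)**3) + 178377 = (-160 - 87*(-1 - 36) + 2*(-1 - 36)**3) + 178377 = (-160 - 87*(-37) + 2*(-37)**3) + 178377 = (-160 + 3219 + 2*(-50653)) + 178377 = (-160 + 3219 - 101306) + 178377 = -98247 + 178377 = 80130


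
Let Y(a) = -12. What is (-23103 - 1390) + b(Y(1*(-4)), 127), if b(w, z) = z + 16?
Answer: -24350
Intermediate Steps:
b(w, z) = 16 + z
(-23103 - 1390) + b(Y(1*(-4)), 127) = (-23103 - 1390) + (16 + 127) = -24493 + 143 = -24350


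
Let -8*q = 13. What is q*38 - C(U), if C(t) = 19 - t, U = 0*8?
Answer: -323/4 ≈ -80.750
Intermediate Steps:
q = -13/8 (q = -⅛*13 = -13/8 ≈ -1.6250)
U = 0
q*38 - C(U) = -13/8*38 - (19 - 1*0) = -247/4 - (19 + 0) = -247/4 - 1*19 = -247/4 - 19 = -323/4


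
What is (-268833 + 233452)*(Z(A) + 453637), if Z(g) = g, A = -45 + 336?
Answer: -16060426568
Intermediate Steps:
A = 291
(-268833 + 233452)*(Z(A) + 453637) = (-268833 + 233452)*(291 + 453637) = -35381*453928 = -16060426568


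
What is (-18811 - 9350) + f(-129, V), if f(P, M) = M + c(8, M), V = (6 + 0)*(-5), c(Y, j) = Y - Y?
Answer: -28191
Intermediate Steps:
c(Y, j) = 0
V = -30 (V = 6*(-5) = -30)
f(P, M) = M (f(P, M) = M + 0 = M)
(-18811 - 9350) + f(-129, V) = (-18811 - 9350) - 30 = -28161 - 30 = -28191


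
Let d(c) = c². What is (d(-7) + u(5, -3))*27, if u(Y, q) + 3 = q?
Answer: 1161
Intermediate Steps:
u(Y, q) = -3 + q
(d(-7) + u(5, -3))*27 = ((-7)² + (-3 - 3))*27 = (49 - 6)*27 = 43*27 = 1161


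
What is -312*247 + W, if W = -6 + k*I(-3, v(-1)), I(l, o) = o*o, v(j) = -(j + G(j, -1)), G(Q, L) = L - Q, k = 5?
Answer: -77065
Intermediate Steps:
v(j) = 1 (v(j) = -(j + (-1 - j)) = -1*(-1) = 1)
I(l, o) = o²
W = -1 (W = -6 + 5*1² = -6 + 5*1 = -6 + 5 = -1)
-312*247 + W = -312*247 - 1 = -77064 - 1 = -77065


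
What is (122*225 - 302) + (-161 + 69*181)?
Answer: 39476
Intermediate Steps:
(122*225 - 302) + (-161 + 69*181) = (27450 - 302) + (-161 + 12489) = 27148 + 12328 = 39476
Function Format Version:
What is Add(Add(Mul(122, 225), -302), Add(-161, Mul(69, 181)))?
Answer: 39476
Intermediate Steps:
Add(Add(Mul(122, 225), -302), Add(-161, Mul(69, 181))) = Add(Add(27450, -302), Add(-161, 12489)) = Add(27148, 12328) = 39476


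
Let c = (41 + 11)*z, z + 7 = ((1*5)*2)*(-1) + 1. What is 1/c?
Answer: -1/832 ≈ -0.0012019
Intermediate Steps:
z = -16 (z = -7 + (((1*5)*2)*(-1) + 1) = -7 + ((5*2)*(-1) + 1) = -7 + (10*(-1) + 1) = -7 + (-10 + 1) = -7 - 9 = -16)
c = -832 (c = (41 + 11)*(-16) = 52*(-16) = -832)
1/c = 1/(-832) = -1/832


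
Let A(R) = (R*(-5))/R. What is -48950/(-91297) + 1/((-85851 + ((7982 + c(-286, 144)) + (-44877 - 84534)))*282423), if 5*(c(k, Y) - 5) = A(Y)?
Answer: 2865509002073303/5344481621463156 ≈ 0.53616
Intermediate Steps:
A(R) = -5 (A(R) = (-5*R)/R = -5)
c(k, Y) = 4 (c(k, Y) = 5 + (1/5)*(-5) = 5 - 1 = 4)
-48950/(-91297) + 1/((-85851 + ((7982 + c(-286, 144)) + (-44877 - 84534)))*282423) = -48950/(-91297) + 1/((-85851 + ((7982 + 4) + (-44877 - 84534)))*282423) = -48950*(-1/91297) + (1/282423)/(-85851 + (7986 - 129411)) = 48950/91297 + (1/282423)/(-85851 - 121425) = 48950/91297 + (1/282423)/(-207276) = 48950/91297 - 1/207276*1/282423 = 48950/91297 - 1/58539509748 = 2865509002073303/5344481621463156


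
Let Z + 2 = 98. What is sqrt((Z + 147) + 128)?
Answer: sqrt(371) ≈ 19.261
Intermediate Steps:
Z = 96 (Z = -2 + 98 = 96)
sqrt((Z + 147) + 128) = sqrt((96 + 147) + 128) = sqrt(243 + 128) = sqrt(371)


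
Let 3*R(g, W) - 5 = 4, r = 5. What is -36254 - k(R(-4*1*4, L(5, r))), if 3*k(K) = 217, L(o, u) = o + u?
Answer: -108979/3 ≈ -36326.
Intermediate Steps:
R(g, W) = 3 (R(g, W) = 5/3 + (⅓)*4 = 5/3 + 4/3 = 3)
k(K) = 217/3 (k(K) = (⅓)*217 = 217/3)
-36254 - k(R(-4*1*4, L(5, r))) = -36254 - 1*217/3 = -36254 - 217/3 = -108979/3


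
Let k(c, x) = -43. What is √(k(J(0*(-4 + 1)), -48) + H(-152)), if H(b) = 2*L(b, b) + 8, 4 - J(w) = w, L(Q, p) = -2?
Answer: I*√39 ≈ 6.245*I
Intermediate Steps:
J(w) = 4 - w
H(b) = 4 (H(b) = 2*(-2) + 8 = -4 + 8 = 4)
√(k(J(0*(-4 + 1)), -48) + H(-152)) = √(-43 + 4) = √(-39) = I*√39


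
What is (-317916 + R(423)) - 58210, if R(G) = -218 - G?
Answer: -376767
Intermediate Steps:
(-317916 + R(423)) - 58210 = (-317916 + (-218 - 1*423)) - 58210 = (-317916 + (-218 - 423)) - 58210 = (-317916 - 641) - 58210 = -318557 - 58210 = -376767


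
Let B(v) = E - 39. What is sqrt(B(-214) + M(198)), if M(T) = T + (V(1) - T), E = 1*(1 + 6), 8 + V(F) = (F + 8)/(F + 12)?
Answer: I*sqrt(6643)/13 ≈ 6.2696*I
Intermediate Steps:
V(F) = -8 + (8 + F)/(12 + F) (V(F) = -8 + (F + 8)/(F + 12) = -8 + (8 + F)/(12 + F))
E = 7 (E = 1*7 = 7)
M(T) = -95/13 (M(T) = T + ((-88 - 7*1)/(12 + 1) - T) = T + ((-88 - 7)/13 - T) = T + ((1/13)*(-95) - T) = T + (-95/13 - T) = -95/13)
B(v) = -32 (B(v) = 7 - 39 = -32)
sqrt(B(-214) + M(198)) = sqrt(-32 - 95/13) = sqrt(-511/13) = I*sqrt(6643)/13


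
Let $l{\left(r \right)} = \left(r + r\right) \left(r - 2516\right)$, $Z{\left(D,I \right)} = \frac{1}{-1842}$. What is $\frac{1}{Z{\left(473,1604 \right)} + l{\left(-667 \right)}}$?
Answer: $\frac{1842}{7821356723} \approx 2.3551 \cdot 10^{-7}$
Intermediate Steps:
$Z{\left(D,I \right)} = - \frac{1}{1842}$
$l{\left(r \right)} = 2 r \left(-2516 + r\right)$
$\frac{1}{Z{\left(473,1604 \right)} + l{\left(-667 \right)}} = \frac{1}{- \frac{1}{1842} + 2 \left(-667\right) \left(-2516 - 667\right)} = \frac{1}{- \frac{1}{1842} + 2 \left(-667\right) \left(-3183\right)} = \frac{1}{- \frac{1}{1842} + 4246122} = \frac{1}{\frac{7821356723}{1842}} = \frac{1842}{7821356723}$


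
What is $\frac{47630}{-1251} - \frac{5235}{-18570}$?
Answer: $- \frac{58529341}{1548738} \approx -37.792$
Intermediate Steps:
$\frac{47630}{-1251} - \frac{5235}{-18570} = 47630 \left(- \frac{1}{1251}\right) - - \frac{349}{1238} = - \frac{47630}{1251} + \frac{349}{1238} = - \frac{58529341}{1548738}$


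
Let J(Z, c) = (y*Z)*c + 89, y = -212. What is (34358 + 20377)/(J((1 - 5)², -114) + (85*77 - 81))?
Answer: 54735/393241 ≈ 0.13919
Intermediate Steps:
J(Z, c) = 89 - 212*Z*c (J(Z, c) = (-212*Z)*c + 89 = -212*Z*c + 89 = 89 - 212*Z*c)
(34358 + 20377)/(J((1 - 5)², -114) + (85*77 - 81)) = (34358 + 20377)/((89 - 212*(1 - 5)²*(-114)) + (85*77 - 81)) = 54735/((89 - 212*(-4)²*(-114)) + (6545 - 81)) = 54735/((89 - 212*16*(-114)) + 6464) = 54735/((89 + 386688) + 6464) = 54735/(386777 + 6464) = 54735/393241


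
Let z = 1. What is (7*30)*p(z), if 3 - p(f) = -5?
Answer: 1680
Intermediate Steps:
p(f) = 8 (p(f) = 3 - 1*(-5) = 3 + 5 = 8)
(7*30)*p(z) = (7*30)*8 = 210*8 = 1680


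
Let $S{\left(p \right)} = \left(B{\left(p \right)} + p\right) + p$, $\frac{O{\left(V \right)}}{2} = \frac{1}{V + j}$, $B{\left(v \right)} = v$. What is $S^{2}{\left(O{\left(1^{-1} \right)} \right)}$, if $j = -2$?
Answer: $36$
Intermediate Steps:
$O{\left(V \right)} = \frac{2}{-2 + V}$ ($O{\left(V \right)} = \frac{2}{V - 2} = \frac{2}{-2 + V}$)
$S{\left(p \right)} = 3 p$ ($S{\left(p \right)} = \left(p + p\right) + p = 2 p + p = 3 p$)
$S^{2}{\left(O{\left(1^{-1} \right)} \right)} = \left(3 \frac{2}{-2 + 1^{-1}}\right)^{2} = \left(3 \frac{2}{-2 + 1}\right)^{2} = \left(3 \frac{2}{-1}\right)^{2} = \left(3 \cdot 2 \left(-1\right)\right)^{2} = \left(3 \left(-2\right)\right)^{2} = \left(-6\right)^{2} = 36$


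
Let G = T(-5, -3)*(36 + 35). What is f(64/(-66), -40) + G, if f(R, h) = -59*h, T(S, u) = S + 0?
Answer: 2005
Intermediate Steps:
T(S, u) = S
G = -355 (G = -5*(36 + 35) = -5*71 = -355)
f(64/(-66), -40) + G = -59*(-40) - 355 = 2360 - 355 = 2005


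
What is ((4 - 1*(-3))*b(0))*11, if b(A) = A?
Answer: 0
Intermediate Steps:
((4 - 1*(-3))*b(0))*11 = ((4 - 1*(-3))*0)*11 = ((4 + 3)*0)*11 = (7*0)*11 = 0*11 = 0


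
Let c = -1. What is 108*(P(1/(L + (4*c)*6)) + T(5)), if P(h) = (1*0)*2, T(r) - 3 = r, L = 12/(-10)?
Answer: 864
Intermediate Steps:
L = -6/5 (L = 12*(-1/10) = -6/5 ≈ -1.2000)
T(r) = 3 + r
P(h) = 0 (P(h) = 0*2 = 0)
108*(P(1/(L + (4*c)*6)) + T(5)) = 108*(0 + (3 + 5)) = 108*(0 + 8) = 108*8 = 864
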